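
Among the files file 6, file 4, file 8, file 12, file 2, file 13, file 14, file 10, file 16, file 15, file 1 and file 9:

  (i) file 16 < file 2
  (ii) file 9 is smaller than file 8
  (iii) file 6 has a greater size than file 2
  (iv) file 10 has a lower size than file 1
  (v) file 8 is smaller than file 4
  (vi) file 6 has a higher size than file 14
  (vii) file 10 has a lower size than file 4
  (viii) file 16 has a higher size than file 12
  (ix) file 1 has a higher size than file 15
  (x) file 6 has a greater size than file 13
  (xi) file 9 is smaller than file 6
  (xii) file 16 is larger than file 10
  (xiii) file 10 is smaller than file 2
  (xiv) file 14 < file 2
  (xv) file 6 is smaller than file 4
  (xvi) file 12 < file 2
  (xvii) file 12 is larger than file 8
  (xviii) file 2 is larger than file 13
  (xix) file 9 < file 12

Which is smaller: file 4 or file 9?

file 9

The relevant relations are file 9 < file 8; file 8 < file 12; file 12 < file 16; file 16 < file 2; file 2 < file 6; file 6 < file 4.
Chaining these gives file 9 < file 8 < file 12 < file 16 < file 2 < file 6 < file 4.
So file 9 < file 4; file 9 is the smaller of the two.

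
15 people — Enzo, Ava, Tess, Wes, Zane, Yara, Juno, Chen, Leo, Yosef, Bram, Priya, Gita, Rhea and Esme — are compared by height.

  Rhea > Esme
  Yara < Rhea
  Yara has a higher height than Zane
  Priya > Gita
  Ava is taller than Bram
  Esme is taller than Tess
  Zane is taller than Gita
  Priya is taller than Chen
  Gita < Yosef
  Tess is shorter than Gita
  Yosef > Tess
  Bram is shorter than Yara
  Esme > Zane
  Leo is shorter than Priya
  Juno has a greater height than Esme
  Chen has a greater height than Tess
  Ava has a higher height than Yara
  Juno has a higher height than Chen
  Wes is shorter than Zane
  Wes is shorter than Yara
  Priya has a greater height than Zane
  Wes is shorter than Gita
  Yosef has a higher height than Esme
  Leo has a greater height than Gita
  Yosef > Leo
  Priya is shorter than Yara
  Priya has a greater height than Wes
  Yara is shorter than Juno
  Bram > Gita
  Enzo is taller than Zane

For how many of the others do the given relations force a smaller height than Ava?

9

Directly below Ava: Bram, Yara.
One step further: Wes, Gita, Zane, Priya (6 so far).
One step further: Tess, Leo, Chen (9 so far).
No other element is forced below Ava by the given relations, so the count is 9.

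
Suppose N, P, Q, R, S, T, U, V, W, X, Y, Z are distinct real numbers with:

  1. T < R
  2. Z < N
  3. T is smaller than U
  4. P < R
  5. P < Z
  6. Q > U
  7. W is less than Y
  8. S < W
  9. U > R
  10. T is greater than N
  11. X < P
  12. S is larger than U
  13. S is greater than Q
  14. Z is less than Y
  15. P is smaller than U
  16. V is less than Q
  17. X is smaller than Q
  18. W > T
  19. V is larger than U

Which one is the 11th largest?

Chaining the given pairs: X < P < Z < N < T < R < U < V < Q < S < W < Y.
Counting 11 from the largest end gives P.

P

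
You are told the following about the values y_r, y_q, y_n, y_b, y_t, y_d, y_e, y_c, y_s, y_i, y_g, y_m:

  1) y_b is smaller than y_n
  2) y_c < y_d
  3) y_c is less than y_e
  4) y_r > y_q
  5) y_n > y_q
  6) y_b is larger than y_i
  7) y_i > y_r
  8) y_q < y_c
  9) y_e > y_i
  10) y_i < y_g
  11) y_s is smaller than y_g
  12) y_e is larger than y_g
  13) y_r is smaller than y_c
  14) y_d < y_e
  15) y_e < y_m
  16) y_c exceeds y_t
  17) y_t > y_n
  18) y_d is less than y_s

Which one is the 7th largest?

Chaining the given pairs: y_q < y_r < y_i < y_b < y_n < y_t < y_c < y_d < y_s < y_g < y_e < y_m.
The 7th largest is y_t.

y_t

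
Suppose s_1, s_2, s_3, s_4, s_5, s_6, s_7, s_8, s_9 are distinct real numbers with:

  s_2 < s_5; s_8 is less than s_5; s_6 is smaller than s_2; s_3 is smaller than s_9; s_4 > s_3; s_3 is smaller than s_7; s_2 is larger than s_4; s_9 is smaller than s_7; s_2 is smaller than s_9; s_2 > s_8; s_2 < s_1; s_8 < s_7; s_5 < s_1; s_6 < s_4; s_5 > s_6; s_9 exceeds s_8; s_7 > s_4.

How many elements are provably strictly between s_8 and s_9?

Chaining upward from s_8 reaches: s_2, s_5, s_1, s_7.
Chaining downward from s_9 reaches: s_6, s_3, s_4, s_2.
Strictly between s_8 and s_9 are those in both lists: s_2 — 1 element.

1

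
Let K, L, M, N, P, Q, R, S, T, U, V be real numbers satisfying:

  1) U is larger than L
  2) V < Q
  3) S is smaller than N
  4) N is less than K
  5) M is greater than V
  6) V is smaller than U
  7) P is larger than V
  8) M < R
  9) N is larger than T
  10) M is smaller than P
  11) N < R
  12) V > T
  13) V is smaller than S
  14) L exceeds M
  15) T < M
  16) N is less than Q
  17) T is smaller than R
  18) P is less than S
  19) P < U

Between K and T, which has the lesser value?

Following the relations from T: T < V < M < P < S < N < K.
So T < K; T is the smaller of the two.

T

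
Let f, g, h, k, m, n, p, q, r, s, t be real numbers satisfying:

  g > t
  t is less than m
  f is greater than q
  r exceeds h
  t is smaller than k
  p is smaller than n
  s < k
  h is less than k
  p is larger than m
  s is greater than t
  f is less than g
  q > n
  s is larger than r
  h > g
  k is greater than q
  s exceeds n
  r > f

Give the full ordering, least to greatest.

The consecutive links are each given: t < m; m < p; p < n; n < q; q < f; f < g; g < h; h < r; r < s; s < k.

t < m < p < n < q < f < g < h < r < s < k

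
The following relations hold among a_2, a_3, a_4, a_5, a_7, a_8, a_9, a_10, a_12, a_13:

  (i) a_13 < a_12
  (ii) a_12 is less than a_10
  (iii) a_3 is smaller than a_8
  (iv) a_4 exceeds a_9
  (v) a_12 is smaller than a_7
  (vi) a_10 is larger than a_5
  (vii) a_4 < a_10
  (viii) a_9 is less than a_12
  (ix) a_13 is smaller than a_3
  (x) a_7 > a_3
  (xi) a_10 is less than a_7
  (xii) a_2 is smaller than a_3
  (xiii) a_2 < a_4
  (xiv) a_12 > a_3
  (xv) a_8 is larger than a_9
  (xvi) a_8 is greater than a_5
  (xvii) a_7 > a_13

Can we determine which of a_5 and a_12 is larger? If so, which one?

Following every chain through a_5: above a_5 we get a_8, a_10, a_7.
a_12 is not reached, and no chain runs the other way from a_12 to a_5.
So the given relations leave the order of a_5 and a_12 undetermined.

undetermined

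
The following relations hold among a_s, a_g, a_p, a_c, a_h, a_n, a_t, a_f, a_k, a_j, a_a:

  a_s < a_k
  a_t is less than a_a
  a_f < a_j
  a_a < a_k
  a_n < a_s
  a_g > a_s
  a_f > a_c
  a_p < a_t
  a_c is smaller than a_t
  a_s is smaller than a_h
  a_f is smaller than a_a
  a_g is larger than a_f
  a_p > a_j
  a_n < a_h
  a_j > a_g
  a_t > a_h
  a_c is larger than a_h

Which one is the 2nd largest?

Chaining the given pairs: a_n < a_s < a_h < a_c < a_f < a_g < a_j < a_p < a_t < a_a < a_k.
Counting 2 from the largest end gives a_a.

a_a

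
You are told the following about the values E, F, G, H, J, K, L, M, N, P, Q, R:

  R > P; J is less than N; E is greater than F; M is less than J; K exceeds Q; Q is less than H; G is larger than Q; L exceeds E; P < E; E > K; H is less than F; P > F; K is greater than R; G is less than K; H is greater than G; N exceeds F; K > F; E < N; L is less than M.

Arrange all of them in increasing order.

Q < G < H < F < P < R < K < E < L < M < J < N

The consecutive links are each given: Q < G; G < H; H < F; F < P; P < R; R < K; K < E; E < L; L < M; M < J; J < N.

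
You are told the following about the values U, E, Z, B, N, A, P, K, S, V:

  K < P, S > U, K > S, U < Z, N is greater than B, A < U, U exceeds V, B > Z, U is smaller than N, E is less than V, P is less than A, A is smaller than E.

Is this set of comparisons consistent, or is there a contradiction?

Chaining the given relations yields S < K < P < A < E < V < U, so S < U. But one relation states U < S. These cannot both hold.

inconsistent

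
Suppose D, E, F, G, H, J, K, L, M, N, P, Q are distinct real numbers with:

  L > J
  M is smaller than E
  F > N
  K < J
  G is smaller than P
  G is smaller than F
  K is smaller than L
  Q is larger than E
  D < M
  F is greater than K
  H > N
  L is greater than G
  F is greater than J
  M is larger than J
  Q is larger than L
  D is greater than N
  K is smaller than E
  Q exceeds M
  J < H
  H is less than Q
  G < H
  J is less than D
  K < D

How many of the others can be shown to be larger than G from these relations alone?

The elements the relations force above G are P, F, L, H, Q — no chain reaches any other.
That is 5.

5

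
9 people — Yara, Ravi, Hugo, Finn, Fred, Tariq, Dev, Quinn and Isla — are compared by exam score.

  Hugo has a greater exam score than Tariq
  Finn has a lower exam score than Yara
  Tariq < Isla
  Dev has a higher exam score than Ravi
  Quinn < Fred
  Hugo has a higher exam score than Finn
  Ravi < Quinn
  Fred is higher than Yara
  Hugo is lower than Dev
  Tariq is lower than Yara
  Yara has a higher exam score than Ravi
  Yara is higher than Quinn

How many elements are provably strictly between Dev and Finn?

1

The relations place Finn below Dev. An element lies strictly between them when it is forced above Finn and also forced below Dev.
Above Finn: {Hugo, Yara, Fred}. Below Dev: {Tariq, Ravi, Hugo}.
Intersection: {Hugo} — 1.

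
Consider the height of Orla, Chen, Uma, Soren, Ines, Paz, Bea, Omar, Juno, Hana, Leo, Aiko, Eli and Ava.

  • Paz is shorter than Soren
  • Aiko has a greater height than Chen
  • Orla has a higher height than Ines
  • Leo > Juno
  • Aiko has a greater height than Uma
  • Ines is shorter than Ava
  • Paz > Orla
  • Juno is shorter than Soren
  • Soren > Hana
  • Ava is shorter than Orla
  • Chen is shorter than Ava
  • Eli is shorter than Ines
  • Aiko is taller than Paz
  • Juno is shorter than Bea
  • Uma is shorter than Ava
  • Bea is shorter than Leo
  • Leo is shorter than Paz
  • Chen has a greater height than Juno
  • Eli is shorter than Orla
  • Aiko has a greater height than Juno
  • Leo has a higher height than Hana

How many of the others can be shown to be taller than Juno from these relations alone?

8

The elements the relations force above Juno are Chen, Ava, Orla, Bea, Leo, Paz, Soren, Aiko — no chain reaches any other.
That is 8.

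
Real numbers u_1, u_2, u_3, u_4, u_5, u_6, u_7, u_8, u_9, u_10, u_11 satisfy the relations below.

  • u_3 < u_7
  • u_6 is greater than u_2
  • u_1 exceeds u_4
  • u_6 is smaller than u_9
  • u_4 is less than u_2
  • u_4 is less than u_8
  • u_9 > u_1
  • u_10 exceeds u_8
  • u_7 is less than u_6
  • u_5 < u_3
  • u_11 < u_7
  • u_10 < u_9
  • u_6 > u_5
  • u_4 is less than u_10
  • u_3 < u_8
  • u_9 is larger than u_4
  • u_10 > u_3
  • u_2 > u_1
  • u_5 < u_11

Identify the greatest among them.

u_9

Chaining downward from u_9: directly below it, u_4, u_1, u_6, u_10; then u_5, u_3, u_7, u_8, u_2; then u_11.
That covers every other element, and nothing is given above u_9, so u_9 is the greatest.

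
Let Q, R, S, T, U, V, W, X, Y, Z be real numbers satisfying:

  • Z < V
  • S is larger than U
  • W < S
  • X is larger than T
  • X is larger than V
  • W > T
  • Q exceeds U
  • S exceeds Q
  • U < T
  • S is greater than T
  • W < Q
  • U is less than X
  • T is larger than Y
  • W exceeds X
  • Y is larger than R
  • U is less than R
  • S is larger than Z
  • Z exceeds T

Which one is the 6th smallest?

V

Piecing the relations together gives one ordering: U < R < Y < T < Z < V < X < W < Q < S.
Counting 6 from the smallest end gives V.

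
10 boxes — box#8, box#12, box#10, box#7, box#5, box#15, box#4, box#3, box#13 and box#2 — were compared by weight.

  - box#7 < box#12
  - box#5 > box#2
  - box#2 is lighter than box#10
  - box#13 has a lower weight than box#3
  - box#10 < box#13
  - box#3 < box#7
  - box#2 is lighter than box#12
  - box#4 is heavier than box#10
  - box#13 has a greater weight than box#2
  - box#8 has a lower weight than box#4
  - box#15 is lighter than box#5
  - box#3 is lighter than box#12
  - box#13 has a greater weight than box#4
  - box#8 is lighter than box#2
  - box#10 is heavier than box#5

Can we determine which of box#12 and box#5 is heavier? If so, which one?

box#5 < box#10 and box#10 < box#4 give box#5 < box#4.
Then box#4 < box#13 extends the chain to box#13.
Then box#13 < box#3 extends the chain to box#3.
With box#3 < box#7: box#5 < box#10 < box#4 < box#13 < box#3 < box#7.
With box#7 < box#12: box#5 < box#10 < box#4 < box#13 < box#3 < box#7 < box#12.
So box#12 is heavier.

box#12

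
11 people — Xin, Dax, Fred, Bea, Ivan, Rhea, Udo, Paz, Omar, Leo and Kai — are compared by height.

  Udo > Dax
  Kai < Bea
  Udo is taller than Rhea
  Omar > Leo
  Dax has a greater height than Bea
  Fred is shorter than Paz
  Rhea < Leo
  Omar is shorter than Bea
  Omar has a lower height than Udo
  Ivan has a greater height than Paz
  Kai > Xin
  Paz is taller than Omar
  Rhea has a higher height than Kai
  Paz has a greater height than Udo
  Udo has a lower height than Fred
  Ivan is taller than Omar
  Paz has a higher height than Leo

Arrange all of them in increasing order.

Xin < Kai < Rhea < Leo < Omar < Bea < Dax < Udo < Fred < Paz < Ivan

Each adjacent pair is fixed by a given relation: Xin < Kai; Kai < Rhea; Rhea < Leo; Leo < Omar; Omar < Bea; Bea < Dax; Dax < Udo; Udo < Fred; Fred < Paz; Paz < Ivan. Chaining them end to end gives the full order.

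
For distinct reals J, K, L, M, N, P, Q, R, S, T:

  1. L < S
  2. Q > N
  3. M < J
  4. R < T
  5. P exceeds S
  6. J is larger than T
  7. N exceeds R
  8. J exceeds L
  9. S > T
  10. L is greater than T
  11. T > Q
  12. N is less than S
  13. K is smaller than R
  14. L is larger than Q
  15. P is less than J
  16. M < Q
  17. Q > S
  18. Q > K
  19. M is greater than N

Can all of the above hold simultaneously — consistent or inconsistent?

inconsistent

We have S < Q stated directly, yet also Q < T < L < S by chaining the others — so Q < S. Contradiction.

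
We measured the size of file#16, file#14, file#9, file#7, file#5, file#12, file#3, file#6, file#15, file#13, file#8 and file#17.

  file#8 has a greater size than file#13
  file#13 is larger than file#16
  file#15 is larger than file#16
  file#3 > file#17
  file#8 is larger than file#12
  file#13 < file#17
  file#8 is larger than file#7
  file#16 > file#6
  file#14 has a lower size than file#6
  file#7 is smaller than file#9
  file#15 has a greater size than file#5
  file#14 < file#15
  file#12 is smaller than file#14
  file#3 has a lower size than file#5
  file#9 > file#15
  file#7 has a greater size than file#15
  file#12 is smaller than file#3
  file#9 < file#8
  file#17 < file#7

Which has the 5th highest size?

Piecing the relations together gives one ordering: file#12 < file#14 < file#6 < file#16 < file#13 < file#17 < file#3 < file#5 < file#15 < file#7 < file#9 < file#8.
The 5th largest is file#5.

file#5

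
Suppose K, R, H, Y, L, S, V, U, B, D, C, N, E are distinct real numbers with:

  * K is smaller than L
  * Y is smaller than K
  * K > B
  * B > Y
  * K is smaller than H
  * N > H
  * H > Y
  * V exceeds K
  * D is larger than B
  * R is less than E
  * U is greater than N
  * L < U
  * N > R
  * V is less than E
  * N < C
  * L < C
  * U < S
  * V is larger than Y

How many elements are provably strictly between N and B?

The relations place B below N. An element lies strictly between them when it is forced above B and also forced below N.
Above B: {K, L, H, D, V, C, U, E, S}. Below N: {Y, K, R, H}.
Intersection: {K, H} — 2.

2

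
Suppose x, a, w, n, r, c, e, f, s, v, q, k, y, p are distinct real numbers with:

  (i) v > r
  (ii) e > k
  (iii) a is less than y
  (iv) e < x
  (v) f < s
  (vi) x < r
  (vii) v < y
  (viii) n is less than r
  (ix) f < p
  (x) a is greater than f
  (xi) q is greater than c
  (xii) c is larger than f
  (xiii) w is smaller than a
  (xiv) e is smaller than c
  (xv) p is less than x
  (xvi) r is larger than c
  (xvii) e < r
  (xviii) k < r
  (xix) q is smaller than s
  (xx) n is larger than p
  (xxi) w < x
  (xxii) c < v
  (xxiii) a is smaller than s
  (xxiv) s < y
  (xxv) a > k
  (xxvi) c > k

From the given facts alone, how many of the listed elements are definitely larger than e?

From e the given relations immediately reach c, x, r.
From those, q, v — 5 in total.
From those, s, y — 7 in total.
Nothing else is reachable above e; 7 in all.

7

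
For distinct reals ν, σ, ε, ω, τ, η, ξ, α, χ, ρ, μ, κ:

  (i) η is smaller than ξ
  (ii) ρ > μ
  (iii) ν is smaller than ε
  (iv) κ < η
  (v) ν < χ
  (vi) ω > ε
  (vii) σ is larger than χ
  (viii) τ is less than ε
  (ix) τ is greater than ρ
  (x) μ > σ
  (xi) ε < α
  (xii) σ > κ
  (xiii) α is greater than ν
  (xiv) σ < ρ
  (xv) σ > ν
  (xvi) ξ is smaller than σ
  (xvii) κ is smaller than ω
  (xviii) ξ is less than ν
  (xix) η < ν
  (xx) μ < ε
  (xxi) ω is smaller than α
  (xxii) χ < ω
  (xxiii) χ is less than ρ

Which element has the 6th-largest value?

Piecing the relations together gives one ordering: κ < η < ξ < ν < χ < σ < μ < ρ < τ < ε < ω < α.
The 6th largest is μ.

μ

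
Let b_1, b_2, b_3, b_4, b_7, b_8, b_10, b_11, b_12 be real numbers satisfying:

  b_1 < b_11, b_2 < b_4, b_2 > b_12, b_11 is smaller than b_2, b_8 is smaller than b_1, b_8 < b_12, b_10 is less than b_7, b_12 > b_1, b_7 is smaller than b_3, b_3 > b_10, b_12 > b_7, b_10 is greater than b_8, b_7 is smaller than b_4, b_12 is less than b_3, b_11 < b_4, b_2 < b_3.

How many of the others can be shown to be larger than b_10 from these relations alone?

5

The elements the relations force above b_10 are b_7, b_12, b_2, b_4, b_3 — no chain reaches any other.
That is 5.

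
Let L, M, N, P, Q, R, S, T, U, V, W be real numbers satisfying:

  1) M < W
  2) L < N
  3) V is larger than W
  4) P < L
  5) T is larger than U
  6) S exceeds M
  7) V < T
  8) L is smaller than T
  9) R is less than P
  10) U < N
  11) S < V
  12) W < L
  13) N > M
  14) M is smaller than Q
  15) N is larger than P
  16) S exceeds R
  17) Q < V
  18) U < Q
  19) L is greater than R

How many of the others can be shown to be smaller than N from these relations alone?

6

From N the given relations immediately reach M, U, P, L.
From those, R, W — 6 in total.
No other element is forced below N by the given relations, so the count is 6.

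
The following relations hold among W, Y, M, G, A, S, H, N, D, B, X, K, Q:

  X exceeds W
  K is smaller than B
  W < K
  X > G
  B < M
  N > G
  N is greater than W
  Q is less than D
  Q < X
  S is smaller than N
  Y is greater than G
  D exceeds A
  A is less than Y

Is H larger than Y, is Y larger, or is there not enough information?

undetermined

Following every chain through H: nothing is chained to H.
Y is not reached, and no chain runs the other way from Y to H.
So the given relations leave the order of H and Y undetermined.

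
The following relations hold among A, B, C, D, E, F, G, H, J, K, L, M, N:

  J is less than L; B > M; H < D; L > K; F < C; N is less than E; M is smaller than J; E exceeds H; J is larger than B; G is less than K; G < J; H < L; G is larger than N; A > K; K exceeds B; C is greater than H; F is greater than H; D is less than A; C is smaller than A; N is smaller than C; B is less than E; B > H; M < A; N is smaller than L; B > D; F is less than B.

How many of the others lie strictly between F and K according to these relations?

Chaining upward from F reaches: C, B, E, A, J, L.
Chaining downward from K reaches: N, G, H, D, M, B.
Strictly between F and K are those in both lists: B — 1 element.

1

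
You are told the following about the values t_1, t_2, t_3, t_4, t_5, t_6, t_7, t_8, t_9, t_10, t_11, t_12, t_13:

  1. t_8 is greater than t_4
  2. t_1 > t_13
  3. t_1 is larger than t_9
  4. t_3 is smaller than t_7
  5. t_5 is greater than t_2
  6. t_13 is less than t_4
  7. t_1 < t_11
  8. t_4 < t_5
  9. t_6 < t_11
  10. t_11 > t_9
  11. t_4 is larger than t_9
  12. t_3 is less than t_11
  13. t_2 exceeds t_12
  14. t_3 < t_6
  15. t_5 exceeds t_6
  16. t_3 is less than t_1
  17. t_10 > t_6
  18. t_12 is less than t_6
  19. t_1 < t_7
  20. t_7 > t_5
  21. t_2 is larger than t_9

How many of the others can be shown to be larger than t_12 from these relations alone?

Directly above t_12: t_2, t_6.
One step further: t_5, t_10, t_11 (5 so far).
One step further: t_7 (6 so far).
No other element is forced above t_12 by the given relations, so the count is 6.

6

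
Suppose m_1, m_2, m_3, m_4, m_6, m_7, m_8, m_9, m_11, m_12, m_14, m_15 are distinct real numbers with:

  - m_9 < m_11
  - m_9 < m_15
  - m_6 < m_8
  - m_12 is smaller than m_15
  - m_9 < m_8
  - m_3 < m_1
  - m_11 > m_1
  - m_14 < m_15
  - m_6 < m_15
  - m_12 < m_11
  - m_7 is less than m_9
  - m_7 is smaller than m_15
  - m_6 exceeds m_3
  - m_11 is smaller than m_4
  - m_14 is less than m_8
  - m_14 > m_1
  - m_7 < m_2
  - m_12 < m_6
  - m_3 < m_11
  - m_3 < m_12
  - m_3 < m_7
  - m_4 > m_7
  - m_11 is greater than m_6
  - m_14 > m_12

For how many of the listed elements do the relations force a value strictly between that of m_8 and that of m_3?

6

Chaining upward from m_3 reaches: m_1, m_7, m_12, m_2, m_14, m_6, m_9, m_15, m_11, m_4.
Chaining downward from m_8 reaches: m_1, m_7, m_12, m_14, m_6, m_9.
Strictly between m_3 and m_8 are those in both lists: m_1, m_7, m_12, m_14, m_6, m_9 — 6 elements.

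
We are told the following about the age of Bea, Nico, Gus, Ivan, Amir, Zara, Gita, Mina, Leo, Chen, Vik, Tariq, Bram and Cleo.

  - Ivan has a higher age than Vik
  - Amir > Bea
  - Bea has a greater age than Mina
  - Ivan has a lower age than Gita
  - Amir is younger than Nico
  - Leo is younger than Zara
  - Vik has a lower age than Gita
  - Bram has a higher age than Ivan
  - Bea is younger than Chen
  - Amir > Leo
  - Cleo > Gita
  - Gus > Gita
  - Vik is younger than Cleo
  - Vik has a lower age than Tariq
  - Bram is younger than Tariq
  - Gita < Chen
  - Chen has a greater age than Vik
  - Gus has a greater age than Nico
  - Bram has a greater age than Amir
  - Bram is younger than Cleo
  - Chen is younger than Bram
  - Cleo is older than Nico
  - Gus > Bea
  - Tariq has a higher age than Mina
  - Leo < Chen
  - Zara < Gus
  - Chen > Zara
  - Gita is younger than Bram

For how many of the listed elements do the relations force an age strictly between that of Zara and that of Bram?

1

The relations place Zara below Bram. An element lies strictly between them when it is forced above Zara and also forced below Bram.
Above Zara: {Chen, Gus, Tariq, Cleo}. Below Bram: {Vik, Ivan, Mina, Leo, Bea, Amir, Gita, Chen}.
Intersection: {Chen} — 1.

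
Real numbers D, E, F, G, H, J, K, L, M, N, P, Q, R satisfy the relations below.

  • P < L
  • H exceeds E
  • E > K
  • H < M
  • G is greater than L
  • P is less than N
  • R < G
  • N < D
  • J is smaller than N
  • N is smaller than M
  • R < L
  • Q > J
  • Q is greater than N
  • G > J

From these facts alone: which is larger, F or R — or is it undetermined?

Following every chain through R: above R we get L, G.
F is not reached, and no chain runs the other way from F to R.
So the given relations leave the order of R and F undetermined.

undetermined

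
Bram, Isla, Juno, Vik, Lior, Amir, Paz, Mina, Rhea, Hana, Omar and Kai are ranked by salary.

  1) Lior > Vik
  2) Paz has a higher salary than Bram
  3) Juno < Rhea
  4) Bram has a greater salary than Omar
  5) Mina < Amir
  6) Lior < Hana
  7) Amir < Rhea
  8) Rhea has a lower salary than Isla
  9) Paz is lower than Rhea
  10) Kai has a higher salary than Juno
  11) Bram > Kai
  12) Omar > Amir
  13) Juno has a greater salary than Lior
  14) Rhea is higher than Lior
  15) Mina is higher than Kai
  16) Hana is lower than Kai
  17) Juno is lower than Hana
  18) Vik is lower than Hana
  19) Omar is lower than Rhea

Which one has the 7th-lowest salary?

Amir

Piecing the relations together gives one ordering: Vik < Lior < Juno < Hana < Kai < Mina < Amir < Omar < Bram < Paz < Rhea < Isla.
Counting 7 from the smallest end gives Amir.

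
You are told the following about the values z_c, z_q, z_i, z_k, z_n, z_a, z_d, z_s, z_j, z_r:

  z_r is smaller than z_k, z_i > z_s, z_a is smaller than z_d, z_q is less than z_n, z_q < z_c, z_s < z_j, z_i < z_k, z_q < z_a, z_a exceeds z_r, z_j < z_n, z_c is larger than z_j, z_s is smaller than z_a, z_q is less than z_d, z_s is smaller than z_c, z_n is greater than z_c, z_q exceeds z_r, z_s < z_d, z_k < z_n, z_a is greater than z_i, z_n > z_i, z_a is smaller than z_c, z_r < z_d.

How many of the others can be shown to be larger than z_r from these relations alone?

Directly above z_r: z_q, z_k, z_a, z_d.
One step further: z_c, z_n (6 so far).
Nothing else is reachable above z_r; 6 in all.

6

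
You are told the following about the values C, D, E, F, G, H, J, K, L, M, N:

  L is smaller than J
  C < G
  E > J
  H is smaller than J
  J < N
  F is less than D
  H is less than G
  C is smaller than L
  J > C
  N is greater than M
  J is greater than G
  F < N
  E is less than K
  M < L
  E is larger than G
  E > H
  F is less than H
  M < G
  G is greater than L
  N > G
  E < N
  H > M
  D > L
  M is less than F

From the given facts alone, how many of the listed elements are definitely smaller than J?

From J the given relations immediately reach C, L, H, G.
From those, M, F — 6 in total.
No other element is forced below J by the given relations, so the count is 6.

6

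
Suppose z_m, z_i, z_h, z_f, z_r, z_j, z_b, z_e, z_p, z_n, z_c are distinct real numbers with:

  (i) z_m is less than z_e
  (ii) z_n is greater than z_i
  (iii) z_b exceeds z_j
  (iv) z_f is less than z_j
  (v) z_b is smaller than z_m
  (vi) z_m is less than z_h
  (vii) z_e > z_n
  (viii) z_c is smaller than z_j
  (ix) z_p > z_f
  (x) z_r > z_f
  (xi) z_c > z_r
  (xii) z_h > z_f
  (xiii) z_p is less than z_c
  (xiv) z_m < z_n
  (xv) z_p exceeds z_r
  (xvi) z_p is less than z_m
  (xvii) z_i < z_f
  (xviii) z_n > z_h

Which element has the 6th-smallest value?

z_j

The consecutive relations fix a unique order: z_i < z_f < z_r < z_p < z_c < z_j < z_b < z_m < z_h < z_n < z_e.
The 6th smallest is z_j.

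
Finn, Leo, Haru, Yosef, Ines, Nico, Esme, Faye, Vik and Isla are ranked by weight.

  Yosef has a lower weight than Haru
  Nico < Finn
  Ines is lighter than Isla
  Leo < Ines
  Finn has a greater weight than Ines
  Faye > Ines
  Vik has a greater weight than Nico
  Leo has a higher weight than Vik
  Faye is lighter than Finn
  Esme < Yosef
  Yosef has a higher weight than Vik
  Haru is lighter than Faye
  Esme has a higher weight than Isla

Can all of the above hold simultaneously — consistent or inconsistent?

consistent

Every relation is compatible with Nico < Vik < Leo < Ines < Isla < Esme < Yosef < Haru < Faye < Finn; the set is consistent.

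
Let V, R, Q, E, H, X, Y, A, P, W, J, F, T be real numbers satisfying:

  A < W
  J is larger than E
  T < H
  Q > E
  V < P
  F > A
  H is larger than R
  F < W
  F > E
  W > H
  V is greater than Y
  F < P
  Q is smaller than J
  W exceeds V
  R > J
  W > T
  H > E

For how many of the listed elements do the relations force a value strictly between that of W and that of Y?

1

The relations place Y below W. An element lies strictly between them when it is forced above Y and also forced below W.
Above Y: {V, P}. Below W: {V, A, E, Q, F, J, R, T, H}.
Intersection: {V} — 1.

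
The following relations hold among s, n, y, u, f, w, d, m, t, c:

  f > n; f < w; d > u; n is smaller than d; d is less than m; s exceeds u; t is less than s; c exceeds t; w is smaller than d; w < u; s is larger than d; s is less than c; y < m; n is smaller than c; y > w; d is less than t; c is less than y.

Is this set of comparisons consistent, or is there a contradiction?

The single ordering n < f < w < u < d < t < s < c < y < m satisfies every listed relation, so no contradiction arises.

consistent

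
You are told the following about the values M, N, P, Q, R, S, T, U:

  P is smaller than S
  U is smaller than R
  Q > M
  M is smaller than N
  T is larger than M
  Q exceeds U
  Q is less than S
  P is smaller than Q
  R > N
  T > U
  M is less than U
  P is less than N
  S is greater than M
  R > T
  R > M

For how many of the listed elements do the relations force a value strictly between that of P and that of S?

1

The relations place P below S. An element lies strictly between them when it is forced above P and also forced below S.
Above P: {Q, N, R}. Below S: {M, U, Q}.
Intersection: {Q} — 1.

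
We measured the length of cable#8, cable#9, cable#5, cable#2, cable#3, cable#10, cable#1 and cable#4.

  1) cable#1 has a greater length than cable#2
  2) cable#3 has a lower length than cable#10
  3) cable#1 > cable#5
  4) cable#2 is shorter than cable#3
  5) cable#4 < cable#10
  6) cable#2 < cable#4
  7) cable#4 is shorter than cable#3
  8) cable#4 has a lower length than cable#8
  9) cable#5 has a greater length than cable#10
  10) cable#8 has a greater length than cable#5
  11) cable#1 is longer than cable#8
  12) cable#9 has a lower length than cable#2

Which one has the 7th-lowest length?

The consecutive relations fix a unique order: cable#9 < cable#2 < cable#4 < cable#3 < cable#10 < cable#5 < cable#8 < cable#1.
The 7th smallest is cable#8.

cable#8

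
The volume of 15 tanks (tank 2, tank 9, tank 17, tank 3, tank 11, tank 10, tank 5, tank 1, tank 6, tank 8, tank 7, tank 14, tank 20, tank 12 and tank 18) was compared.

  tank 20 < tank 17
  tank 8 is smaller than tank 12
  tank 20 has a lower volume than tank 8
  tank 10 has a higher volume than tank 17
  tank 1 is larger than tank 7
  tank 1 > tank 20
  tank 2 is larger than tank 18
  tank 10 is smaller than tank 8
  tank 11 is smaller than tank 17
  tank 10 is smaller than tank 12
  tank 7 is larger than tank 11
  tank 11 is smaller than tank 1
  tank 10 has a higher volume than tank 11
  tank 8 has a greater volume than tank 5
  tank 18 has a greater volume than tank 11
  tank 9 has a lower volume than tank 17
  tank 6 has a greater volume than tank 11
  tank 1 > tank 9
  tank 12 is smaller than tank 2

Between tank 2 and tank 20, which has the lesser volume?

Link the given pairs in sequence: tank 20 < tank 17; tank 17 < tank 10; tank 10 < tank 8; tank 8 < tank 12; tank 12 < tank 2.
Chaining these gives tank 20 < tank 17 < tank 10 < tank 8 < tank 12 < tank 2.
So tank 20 < tank 2; tank 20 is the smaller of the two.

tank 20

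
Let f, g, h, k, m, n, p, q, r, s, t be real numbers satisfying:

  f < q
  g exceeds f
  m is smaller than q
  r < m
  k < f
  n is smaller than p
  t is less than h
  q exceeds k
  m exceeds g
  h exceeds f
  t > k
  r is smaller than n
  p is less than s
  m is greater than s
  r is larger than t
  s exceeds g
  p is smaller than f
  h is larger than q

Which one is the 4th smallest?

n

Piecing the relations together gives one ordering: k < t < r < n < p < f < g < s < m < q < h.
The 4th smallest is n.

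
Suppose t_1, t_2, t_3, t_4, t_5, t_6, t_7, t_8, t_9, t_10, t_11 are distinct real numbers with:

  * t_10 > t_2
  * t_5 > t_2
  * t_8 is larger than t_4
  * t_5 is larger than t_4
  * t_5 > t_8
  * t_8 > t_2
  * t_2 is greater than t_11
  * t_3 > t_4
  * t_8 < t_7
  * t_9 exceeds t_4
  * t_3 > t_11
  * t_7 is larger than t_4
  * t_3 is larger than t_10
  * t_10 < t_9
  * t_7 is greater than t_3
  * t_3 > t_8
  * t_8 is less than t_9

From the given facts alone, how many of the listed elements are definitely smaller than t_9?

From t_9 the given relations immediately reach t_4, t_8, t_10.
From those, t_2 — 4 in total.
From those, t_11 — 5 in total.
Nothing else is reachable below t_9; 5 in all.

5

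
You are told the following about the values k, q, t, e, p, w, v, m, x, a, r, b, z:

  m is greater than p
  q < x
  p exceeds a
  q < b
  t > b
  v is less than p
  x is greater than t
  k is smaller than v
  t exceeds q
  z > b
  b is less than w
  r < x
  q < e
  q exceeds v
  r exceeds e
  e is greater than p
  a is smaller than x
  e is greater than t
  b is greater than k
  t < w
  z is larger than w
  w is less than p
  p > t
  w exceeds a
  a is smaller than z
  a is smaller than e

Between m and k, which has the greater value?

m

k < v and v < q give k < q.
Then q < b extends the chain to b.
Then b < t extends the chain to t.
With t < w: k < v < q < b < t < w.
Then w < p extends the chain to p.
With p < m: k < v < q < b < t < w < p < m.
So k < m; m is the larger of the two.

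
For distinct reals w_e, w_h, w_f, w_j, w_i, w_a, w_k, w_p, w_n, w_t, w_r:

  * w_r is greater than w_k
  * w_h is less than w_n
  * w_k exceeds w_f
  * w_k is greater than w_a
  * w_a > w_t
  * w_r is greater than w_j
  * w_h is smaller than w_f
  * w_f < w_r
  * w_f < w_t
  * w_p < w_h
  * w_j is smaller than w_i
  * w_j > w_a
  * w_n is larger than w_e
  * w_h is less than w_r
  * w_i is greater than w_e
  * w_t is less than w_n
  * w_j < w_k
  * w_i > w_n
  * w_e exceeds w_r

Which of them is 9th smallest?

Piecing the relations together gives one ordering: w_p < w_h < w_f < w_t < w_a < w_j < w_k < w_r < w_e < w_n < w_i.
Counting 9 from the smallest end gives w_e.

w_e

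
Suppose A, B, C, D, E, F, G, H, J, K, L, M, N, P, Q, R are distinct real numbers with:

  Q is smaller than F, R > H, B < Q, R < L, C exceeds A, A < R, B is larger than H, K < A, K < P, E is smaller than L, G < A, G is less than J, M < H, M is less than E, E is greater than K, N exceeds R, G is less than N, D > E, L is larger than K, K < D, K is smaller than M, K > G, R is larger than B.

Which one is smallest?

G

Chaining upward from G: directly above it, K, A, J, N; then M, E, P, R, D, L, C; then H; then B; then Q; then F.
That covers every other element, and nothing is given below G, so G is the smallest.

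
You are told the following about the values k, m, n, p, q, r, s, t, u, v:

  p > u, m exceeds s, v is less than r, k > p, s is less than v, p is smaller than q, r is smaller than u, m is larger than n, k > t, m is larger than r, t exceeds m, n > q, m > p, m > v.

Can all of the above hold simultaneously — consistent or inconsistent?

consistent

The single ordering s < v < r < u < p < q < n < m < t < k satisfies every listed relation, so no contradiction arises.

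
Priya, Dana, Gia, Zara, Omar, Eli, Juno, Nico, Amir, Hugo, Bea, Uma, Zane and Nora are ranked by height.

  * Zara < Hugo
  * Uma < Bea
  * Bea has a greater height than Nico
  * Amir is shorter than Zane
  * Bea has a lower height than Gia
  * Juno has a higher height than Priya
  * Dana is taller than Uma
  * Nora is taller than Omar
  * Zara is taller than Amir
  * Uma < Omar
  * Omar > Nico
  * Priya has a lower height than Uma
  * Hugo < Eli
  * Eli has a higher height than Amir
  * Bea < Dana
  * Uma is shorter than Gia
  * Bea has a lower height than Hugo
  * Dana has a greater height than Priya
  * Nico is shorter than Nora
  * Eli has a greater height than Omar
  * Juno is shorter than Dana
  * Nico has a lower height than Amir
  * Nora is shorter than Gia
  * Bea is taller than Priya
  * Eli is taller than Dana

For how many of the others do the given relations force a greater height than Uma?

7

Directly above Uma: Bea, Dana, Omar, Gia.
One step further: Hugo, Nora, Eli (7 so far).
Nothing else is reachable above Uma; 7 in all.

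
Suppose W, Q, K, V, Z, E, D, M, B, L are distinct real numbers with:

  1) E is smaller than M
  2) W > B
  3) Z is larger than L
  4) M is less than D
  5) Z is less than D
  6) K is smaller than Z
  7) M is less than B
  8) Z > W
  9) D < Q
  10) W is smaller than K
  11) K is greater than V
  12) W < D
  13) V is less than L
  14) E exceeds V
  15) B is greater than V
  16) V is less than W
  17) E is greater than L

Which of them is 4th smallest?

M

Chaining the given pairs: V < L < E < M < B < W < K < Z < D < Q.
The 4th smallest is M.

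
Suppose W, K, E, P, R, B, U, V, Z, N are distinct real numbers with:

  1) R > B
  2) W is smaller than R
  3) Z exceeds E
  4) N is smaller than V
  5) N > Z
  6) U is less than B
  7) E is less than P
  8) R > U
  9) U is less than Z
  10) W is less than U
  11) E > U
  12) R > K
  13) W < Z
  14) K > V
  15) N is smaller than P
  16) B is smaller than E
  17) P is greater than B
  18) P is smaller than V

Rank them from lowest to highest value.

W < U < B < E < Z < N < P < V < K < R

Each adjacent pair is fixed by a given relation: W < U; U < B; B < E; E < Z; Z < N; N < P; P < V; V < K; K < R. Chaining them end to end gives the full order.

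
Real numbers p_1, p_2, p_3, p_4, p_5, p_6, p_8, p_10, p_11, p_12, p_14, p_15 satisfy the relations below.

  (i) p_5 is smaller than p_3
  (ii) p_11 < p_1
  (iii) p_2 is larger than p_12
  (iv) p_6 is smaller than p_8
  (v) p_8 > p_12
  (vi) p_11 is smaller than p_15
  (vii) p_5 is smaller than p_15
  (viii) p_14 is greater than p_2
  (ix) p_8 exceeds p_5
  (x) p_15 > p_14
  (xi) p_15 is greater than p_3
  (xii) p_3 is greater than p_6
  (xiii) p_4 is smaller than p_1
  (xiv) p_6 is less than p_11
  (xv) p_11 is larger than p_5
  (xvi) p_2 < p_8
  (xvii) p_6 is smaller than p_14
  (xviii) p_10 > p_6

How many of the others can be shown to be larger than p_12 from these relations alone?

From p_12 the given relations immediately reach p_2, p_8.
From those, p_14 — 3 in total.
From those, p_15 — 4 in total.
Nothing else is reachable above p_12; 4 in all.

4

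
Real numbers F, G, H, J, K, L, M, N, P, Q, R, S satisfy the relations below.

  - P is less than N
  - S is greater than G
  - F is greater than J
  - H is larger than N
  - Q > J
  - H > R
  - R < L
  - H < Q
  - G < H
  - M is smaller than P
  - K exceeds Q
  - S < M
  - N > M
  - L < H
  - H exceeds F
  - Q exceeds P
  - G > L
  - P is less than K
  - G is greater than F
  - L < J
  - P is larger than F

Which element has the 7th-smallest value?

The consecutive relations fix a unique order: R < L < J < F < G < S < M < P < N < H < Q < K.
The 7th smallest is M.

M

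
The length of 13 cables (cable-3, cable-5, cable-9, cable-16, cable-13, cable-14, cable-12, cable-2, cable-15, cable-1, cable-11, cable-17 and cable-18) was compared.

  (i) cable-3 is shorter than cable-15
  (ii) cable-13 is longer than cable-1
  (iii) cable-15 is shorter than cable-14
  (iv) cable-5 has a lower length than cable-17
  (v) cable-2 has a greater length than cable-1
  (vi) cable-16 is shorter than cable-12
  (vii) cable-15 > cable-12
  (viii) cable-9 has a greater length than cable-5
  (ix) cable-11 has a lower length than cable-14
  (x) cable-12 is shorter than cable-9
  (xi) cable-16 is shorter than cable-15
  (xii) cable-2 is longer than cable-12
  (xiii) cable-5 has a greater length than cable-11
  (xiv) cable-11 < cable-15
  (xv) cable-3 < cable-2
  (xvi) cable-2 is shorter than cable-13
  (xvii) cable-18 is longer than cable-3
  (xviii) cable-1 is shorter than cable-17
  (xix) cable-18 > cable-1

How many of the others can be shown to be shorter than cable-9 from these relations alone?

Directly below cable-9: cable-12, cable-5.
One step further: cable-16, cable-11 (4 so far).
Nothing else is reachable below cable-9; 4 in all.

4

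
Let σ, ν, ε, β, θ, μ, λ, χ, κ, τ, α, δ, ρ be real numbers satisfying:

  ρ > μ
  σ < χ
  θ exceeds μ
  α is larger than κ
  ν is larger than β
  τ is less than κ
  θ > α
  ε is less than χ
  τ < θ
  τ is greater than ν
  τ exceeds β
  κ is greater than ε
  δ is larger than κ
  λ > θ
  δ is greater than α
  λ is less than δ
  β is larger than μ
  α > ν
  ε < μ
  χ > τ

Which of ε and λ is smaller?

Link the given pairs in sequence: ε < μ; μ < β; β < ν; ν < τ; τ < κ; κ < α; α < θ; θ < λ.
Together: ε < μ < β < ν < τ < κ < α < θ < λ.
So ε < λ; ε is the smaller of the two.

ε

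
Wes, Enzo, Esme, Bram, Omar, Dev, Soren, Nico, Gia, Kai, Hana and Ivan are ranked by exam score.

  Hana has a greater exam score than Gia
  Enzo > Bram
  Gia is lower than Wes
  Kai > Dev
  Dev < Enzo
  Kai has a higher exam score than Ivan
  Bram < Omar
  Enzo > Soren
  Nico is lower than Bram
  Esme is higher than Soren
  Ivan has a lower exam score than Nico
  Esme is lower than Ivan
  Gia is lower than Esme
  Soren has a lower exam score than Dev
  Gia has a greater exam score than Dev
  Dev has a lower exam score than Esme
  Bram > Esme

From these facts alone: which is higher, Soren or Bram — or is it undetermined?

Following the relations from Soren: Soren < Dev < Gia < Esme < Ivan < Nico < Bram.
So Bram is higher.

Bram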